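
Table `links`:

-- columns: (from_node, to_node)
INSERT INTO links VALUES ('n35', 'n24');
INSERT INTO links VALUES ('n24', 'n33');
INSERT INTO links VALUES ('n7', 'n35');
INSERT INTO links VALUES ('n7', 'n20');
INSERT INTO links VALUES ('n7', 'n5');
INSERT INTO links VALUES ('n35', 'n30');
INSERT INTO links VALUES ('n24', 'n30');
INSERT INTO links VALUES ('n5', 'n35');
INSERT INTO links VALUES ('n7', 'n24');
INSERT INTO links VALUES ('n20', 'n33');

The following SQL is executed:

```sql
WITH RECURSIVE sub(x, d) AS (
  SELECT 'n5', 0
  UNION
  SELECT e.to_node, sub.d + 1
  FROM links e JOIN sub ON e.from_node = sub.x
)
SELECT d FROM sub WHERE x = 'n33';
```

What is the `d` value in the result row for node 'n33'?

Base: (n5, d=0).
Iteration 1: edges from {n5} -> (n35, d=1).
Iteration 2: edges from {n35} -> (n24, d=2), (n30, d=2).
Iteration 3: edges from {n24,n30} -> (n30, d=3), (n33, d=3).
Iteration 4: no outgoing edges from {n30,n33}; recursion stops.

3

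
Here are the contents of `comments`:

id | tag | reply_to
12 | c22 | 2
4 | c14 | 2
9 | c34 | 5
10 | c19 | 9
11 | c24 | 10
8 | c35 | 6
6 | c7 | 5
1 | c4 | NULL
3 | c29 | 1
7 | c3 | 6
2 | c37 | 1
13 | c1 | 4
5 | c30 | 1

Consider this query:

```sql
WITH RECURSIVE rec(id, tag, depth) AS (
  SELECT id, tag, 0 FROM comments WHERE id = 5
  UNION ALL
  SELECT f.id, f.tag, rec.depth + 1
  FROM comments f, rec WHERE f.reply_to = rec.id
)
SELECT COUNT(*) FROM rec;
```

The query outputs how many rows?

7

Base: id=5 (c30) at depth 0.
Iteration 1: rows with reply_to in {5} -> c7 (id 6, depth 1), c34 (id 9, depth 1).
Iteration 2: rows with reply_to in {6,9} -> c3 (id 7, depth 2), c35 (id 8, depth 2), c19 (id 10, depth 2).
Iteration 3: rows with reply_to in {7,8,10} -> c24 (id 11, depth 3).
Iteration 4: no rows with reply_to in {11}; recursion stops.
Total rows emitted: 7.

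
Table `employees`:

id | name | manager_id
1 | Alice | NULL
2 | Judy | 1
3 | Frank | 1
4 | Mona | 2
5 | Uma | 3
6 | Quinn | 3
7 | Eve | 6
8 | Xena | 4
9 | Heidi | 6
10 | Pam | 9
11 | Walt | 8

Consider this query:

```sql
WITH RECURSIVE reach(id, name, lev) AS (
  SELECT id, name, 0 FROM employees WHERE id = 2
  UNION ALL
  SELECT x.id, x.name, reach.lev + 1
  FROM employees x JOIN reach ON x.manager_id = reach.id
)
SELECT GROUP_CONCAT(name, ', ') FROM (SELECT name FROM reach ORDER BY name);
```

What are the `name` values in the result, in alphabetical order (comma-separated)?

Judy, Mona, Walt, Xena

Base: id=2 (Judy) at lev 0.
Iteration 1: rows with manager_id in {2} -> Mona (id 4, lev 1).
Iteration 2: rows with manager_id in {4} -> Xena (id 8, lev 2).
Iteration 3: rows with manager_id in {8} -> Walt (id 11, lev 3).
Iteration 4: no rows with manager_id in {11}; recursion stops.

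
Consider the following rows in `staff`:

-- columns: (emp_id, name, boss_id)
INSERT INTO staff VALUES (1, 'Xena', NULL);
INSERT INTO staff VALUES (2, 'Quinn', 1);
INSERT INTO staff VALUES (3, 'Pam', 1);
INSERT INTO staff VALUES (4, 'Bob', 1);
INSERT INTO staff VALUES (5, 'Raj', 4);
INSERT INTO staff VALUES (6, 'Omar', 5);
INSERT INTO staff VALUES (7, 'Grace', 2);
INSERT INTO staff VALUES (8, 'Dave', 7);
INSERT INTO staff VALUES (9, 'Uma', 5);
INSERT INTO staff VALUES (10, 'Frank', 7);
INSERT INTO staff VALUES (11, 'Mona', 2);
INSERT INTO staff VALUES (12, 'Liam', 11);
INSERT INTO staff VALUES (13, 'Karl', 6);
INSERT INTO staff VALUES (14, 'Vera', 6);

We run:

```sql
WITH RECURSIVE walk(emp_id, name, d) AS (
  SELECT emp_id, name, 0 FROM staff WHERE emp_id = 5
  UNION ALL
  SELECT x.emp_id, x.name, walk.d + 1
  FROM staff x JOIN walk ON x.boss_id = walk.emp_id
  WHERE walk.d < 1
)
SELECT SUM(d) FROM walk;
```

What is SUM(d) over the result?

2

Base: emp_id=5 (Raj) at d 0.
Iteration 1: rows with boss_id in {5} -> Omar (id 6, d 1), Uma (id 9, d 1).
Iteration 2: d < 1 fails for all current rows; recursion stops.
SUM(d) = 0 + 1 + 1 = 2.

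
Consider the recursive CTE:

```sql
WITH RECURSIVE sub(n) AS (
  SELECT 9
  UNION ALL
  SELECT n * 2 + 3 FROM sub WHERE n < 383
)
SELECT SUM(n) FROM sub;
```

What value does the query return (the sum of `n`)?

1503

Base: n=9.
Iteration 1: 9 < 383 holds -> n = 9 * 2 + 3 = 21.
Iteration 2: 21 < 383 holds -> n = 21 * 2 + 3 = 45.
Iteration 3: 45 < 383 holds -> n = 45 * 2 + 3 = 93.
Iteration 4: 93 < 383 holds -> n = 93 * 2 + 3 = 189.
Iteration 5: 189 < 383 holds -> n = 189 * 2 + 3 = 381.
Iteration 6: 381 < 383 holds -> n = 381 * 2 + 3 = 765.
Iteration 7: 765 < 383 fails; recursion stops.
SUM(n) = 9 + 21 + 45 + 93 + 189 + 381 + 765 = 1503.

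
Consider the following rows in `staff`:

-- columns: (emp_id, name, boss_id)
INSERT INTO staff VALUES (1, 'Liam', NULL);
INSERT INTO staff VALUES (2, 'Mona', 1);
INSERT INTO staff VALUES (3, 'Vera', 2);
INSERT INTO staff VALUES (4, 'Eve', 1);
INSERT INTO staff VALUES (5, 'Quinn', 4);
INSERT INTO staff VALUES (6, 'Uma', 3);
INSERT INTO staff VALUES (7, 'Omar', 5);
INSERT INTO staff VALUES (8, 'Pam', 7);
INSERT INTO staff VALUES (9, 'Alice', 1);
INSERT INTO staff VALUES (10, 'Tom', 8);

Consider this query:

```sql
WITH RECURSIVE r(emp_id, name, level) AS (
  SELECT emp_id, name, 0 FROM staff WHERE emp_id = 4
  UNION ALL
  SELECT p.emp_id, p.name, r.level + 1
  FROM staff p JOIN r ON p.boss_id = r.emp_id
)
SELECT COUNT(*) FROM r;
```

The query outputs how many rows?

5

Base: emp_id=4 (Eve) at level 0.
Iteration 1: rows with boss_id in {4} -> Quinn (id 5, level 1).
Iteration 2: rows with boss_id in {5} -> Omar (id 7, level 2).
Iteration 3: rows with boss_id in {7} -> Pam (id 8, level 3).
Iteration 4: rows with boss_id in {8} -> Tom (id 10, level 4).
Iteration 5: no rows with boss_id in {10}; recursion stops.
Total rows emitted: 5.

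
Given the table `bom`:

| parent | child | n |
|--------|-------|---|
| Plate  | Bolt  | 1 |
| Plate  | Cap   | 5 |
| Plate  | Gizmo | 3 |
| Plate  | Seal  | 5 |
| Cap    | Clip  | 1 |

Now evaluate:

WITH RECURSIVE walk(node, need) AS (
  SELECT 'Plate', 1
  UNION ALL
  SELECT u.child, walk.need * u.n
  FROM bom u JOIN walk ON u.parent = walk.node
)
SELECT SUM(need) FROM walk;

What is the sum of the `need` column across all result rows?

20

Base: (Plate, need=1).
Iteration 1: components of {Plate} -> Bolt = 1*1 = 1, Cap = 1*5 = 5, Gizmo = 1*3 = 3, Seal = 1*5 = 5.
Iteration 2: components of {Bolt,Cap,Gizmo,Seal} -> Clip = 5*1 = 5.
Iteration 3: no further components; recursion stops.
SUM(need) = 1 + 3 + 5 + 5 + 1 + 5 = 20.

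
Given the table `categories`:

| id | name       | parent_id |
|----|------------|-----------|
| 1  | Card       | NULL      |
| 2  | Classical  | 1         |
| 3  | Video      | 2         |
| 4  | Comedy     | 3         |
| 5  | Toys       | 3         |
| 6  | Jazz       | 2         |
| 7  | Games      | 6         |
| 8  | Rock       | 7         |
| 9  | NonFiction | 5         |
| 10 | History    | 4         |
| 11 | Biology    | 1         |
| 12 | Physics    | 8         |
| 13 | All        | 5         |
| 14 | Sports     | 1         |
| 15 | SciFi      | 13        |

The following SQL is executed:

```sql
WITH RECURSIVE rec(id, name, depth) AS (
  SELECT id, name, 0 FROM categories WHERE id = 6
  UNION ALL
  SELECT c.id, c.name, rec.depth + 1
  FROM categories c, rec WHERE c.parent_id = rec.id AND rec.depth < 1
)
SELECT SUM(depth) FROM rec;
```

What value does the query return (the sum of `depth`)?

Base: id=6 (Jazz) at depth 0.
Iteration 1: rows with parent_id in {6} -> Games (id 7, depth 1).
Iteration 2: depth < 1 fails for all current rows; recursion stops.
SUM(depth) = 0 + 1 = 1.

1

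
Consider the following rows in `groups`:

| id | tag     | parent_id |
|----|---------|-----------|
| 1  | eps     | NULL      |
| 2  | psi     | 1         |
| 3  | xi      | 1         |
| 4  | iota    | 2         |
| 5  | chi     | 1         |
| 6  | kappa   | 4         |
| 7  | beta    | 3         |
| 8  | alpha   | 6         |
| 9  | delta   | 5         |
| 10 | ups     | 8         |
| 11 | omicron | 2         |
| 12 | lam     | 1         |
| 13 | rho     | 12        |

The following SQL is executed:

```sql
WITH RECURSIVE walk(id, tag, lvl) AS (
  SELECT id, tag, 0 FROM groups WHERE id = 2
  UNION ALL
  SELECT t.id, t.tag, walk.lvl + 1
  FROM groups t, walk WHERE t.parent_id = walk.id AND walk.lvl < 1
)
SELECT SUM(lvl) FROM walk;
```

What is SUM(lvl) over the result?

2

Base: id=2 (psi) at lvl 0.
Iteration 1: rows with parent_id in {2} -> iota (id 4, lvl 1), omicron (id 11, lvl 1).
Iteration 2: lvl < 1 fails for all current rows; recursion stops.
SUM(lvl) = 0 + 1 + 1 = 2.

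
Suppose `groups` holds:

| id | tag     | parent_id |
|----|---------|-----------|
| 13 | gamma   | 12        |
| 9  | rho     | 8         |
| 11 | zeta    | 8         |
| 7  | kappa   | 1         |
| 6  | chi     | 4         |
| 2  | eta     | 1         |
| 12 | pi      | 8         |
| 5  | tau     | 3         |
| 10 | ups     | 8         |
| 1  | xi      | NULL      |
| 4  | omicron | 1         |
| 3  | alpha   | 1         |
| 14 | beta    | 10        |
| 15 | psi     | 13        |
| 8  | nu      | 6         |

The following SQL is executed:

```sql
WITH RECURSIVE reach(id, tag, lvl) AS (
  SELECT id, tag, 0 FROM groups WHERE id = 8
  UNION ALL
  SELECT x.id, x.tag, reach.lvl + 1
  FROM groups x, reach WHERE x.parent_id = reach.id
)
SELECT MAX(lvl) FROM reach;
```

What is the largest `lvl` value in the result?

3

Base: id=8 (nu) at lvl 0.
Iteration 1: rows with parent_id in {8} -> rho (id 9, lvl 1), ups (id 10, lvl 1), zeta (id 11, lvl 1), pi (id 12, lvl 1).
Iteration 2: rows with parent_id in {9,10,11,12} -> gamma (id 13, lvl 2), beta (id 14, lvl 2).
Iteration 3: rows with parent_id in {13,14} -> psi (id 15, lvl 3).
Iteration 4: no rows with parent_id in {15}; recursion stops.
lvl values: 0, 1, 1, 1, 1, 2, 2, 3; the maximum is 3.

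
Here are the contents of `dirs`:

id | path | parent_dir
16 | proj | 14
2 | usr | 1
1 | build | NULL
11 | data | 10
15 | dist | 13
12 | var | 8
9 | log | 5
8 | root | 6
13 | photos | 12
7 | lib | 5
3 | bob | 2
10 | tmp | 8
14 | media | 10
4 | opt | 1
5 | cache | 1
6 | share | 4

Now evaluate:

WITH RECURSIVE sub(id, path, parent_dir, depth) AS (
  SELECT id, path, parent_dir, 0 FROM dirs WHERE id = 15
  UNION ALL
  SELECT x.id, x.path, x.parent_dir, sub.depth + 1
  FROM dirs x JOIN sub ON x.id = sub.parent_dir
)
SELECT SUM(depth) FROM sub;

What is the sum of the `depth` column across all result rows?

Base: id=15 (dist), parent_dir=13, depth 0.
Iteration 1: join on id=13 -> photos (id 13, parent_dir=12, depth 1).
Iteration 2: join on id=12 -> var (id 12, parent_dir=8, depth 2).
Iteration 3: join on id=8 -> root (id 8, parent_dir=6, depth 3).
Iteration 4: join on id=6 -> share (id 6, parent_dir=4, depth 4).
Iteration 5: join on id=4 -> opt (id 4, parent_dir=1, depth 5).
Iteration 6: join on id=1 -> build (id 1, parent_dir=NULL, depth 6).
Iteration 7: parent_dir is NULL; no match; recursion stops.
SUM(depth) = 0 + 1 + 2 + 3 + 4 + 5 + 6 = 21.

21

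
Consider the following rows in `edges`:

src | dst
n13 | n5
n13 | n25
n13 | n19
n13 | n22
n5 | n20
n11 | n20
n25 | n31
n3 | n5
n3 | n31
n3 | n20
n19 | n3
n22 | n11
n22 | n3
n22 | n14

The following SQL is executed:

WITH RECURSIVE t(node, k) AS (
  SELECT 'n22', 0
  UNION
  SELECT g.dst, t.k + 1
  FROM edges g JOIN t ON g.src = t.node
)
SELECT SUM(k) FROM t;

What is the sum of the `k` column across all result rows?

Base: (n22, k=0).
Iteration 1: edges from {n22} -> (n11, k=1), (n14, k=1), (n3, k=1).
Iteration 2: edges from {n11,n14,n3} -> (n20, k=2), (n31, k=2), (n5, k=2). [UNION drops 1 duplicate row(s)]
Iteration 3: edges from {n20,n31,n5} -> (n20, k=3).
Iteration 4: no outgoing edges from {n20}; recursion stops.
SUM(k) = 0 + 1 + 1 + 1 + 2 + 2 + 2 + 3 = 12.

12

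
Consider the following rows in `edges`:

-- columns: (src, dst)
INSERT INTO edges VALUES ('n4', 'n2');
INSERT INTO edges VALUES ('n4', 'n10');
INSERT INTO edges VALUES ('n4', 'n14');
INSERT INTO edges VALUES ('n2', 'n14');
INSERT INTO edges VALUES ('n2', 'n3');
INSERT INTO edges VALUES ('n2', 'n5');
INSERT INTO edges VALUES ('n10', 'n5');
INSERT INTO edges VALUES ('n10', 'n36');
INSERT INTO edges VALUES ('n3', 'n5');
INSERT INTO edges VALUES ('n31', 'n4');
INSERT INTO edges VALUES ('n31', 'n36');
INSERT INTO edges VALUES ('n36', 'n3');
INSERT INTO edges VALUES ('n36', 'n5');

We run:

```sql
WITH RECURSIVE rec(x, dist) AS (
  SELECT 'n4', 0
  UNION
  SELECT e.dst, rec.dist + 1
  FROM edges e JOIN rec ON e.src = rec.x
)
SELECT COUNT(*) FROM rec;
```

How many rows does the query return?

11

Base: (n4, dist=0).
Iteration 1: edges from {n4} -> (n10, dist=1), (n14, dist=1), (n2, dist=1).
Iteration 2: edges from {n10,n14,n2} -> (n14, dist=2), (n3, dist=2), (n36, dist=2), (n5, dist=2). [UNION drops 1 duplicate row(s)]
Iteration 3: edges from {n14,n3,n36,n5} -> (n3, dist=3), (n5, dist=3). [UNION drops 1 duplicate row(s)]
Iteration 4: edges from {n3,n5} -> (n5, dist=4).
Iteration 5: no outgoing edges from {n5}; recursion stops.
Total rows emitted: 11.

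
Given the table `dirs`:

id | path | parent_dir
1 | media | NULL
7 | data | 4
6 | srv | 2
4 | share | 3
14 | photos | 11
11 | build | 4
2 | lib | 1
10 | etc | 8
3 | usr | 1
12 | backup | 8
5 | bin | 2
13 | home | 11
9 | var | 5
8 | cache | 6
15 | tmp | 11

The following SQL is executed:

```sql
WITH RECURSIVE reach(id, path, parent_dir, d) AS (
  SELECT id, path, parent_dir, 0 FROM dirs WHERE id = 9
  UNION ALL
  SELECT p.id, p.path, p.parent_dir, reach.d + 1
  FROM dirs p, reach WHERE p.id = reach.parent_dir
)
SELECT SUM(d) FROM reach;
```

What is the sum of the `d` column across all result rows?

6

Base: id=9 (var), parent_dir=5, d 0.
Iteration 1: join on id=5 -> bin (id 5, parent_dir=2, d 1).
Iteration 2: join on id=2 -> lib (id 2, parent_dir=1, d 2).
Iteration 3: join on id=1 -> media (id 1, parent_dir=NULL, d 3).
Iteration 4: parent_dir is NULL; no match; recursion stops.
SUM(d) = 0 + 1 + 2 + 3 = 6.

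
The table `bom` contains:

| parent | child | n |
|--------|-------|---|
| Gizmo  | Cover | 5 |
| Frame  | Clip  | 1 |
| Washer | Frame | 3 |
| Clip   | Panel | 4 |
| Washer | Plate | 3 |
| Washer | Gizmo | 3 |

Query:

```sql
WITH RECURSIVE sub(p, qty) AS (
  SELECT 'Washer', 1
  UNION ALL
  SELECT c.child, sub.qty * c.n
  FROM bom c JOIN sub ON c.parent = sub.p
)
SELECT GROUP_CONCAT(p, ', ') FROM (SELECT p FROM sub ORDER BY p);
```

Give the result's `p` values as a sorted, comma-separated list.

Clip, Cover, Frame, Gizmo, Panel, Plate, Washer

Base: (Washer, qty=1).
Iteration 1: components of {Washer} -> Frame = 1*3 = 3, Gizmo = 1*3 = 3, Plate = 1*3 = 3.
Iteration 2: components of {Frame,Gizmo,Plate} -> Clip = 3*1 = 3, Cover = 3*5 = 15.
Iteration 3: components of {Clip,Cover} -> Panel = 3*4 = 12.
Iteration 4: no further components; recursion stops.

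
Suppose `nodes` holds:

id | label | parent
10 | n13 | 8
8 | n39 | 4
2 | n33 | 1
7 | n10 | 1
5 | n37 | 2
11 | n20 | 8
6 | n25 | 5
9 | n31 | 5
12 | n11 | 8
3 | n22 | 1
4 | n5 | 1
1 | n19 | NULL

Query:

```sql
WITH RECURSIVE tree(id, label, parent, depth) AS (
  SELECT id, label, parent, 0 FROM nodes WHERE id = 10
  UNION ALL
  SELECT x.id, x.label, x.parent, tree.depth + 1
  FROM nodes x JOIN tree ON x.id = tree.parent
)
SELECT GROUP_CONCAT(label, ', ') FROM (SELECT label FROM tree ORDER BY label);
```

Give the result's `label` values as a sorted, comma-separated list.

Base: id=10 (n13), parent=8, depth 0.
Iteration 1: join on id=8 -> n39 (id 8, parent=4, depth 1).
Iteration 2: join on id=4 -> n5 (id 4, parent=1, depth 2).
Iteration 3: join on id=1 -> n19 (id 1, parent=NULL, depth 3).
Iteration 4: parent is NULL; no match; recursion stops.

n13, n19, n39, n5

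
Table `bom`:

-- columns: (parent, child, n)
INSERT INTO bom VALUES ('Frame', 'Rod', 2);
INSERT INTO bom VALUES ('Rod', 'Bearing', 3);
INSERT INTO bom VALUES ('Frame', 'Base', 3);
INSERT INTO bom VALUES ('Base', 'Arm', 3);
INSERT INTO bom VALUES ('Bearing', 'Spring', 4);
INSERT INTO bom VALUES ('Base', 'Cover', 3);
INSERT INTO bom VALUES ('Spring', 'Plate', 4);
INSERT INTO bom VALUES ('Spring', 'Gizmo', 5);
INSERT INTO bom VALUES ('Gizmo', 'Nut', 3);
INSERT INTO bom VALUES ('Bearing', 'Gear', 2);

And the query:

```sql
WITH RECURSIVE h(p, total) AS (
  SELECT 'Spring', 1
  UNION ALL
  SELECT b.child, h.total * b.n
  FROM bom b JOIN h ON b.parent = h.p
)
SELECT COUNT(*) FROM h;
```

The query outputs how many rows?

Base: (Spring, total=1).
Iteration 1: components of {Spring} -> Gizmo = 1*5 = 5, Plate = 1*4 = 4.
Iteration 2: components of {Gizmo,Plate} -> Nut = 5*3 = 15.
Iteration 3: no further components; recursion stops.
Total rows emitted: 4.

4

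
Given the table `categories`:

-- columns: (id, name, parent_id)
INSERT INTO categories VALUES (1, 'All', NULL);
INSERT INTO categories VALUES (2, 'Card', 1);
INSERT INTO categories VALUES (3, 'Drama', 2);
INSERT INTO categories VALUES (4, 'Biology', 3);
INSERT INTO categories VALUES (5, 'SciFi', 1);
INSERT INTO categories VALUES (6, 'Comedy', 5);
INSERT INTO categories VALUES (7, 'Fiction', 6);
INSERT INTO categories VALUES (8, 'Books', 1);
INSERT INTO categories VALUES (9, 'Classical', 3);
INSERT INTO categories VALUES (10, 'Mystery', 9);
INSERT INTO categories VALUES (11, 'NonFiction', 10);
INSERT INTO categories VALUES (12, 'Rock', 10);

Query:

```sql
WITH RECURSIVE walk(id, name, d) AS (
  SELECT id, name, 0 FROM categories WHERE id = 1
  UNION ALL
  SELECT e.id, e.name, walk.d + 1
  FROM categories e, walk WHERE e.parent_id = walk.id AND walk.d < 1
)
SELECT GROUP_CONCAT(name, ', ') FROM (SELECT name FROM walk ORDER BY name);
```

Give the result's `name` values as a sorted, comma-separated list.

Base: id=1 (All) at d 0.
Iteration 1: rows with parent_id in {1} -> Card (id 2, d 1), SciFi (id 5, d 1), Books (id 8, d 1).
Iteration 2: d < 1 fails for all current rows; recursion stops.

All, Books, Card, SciFi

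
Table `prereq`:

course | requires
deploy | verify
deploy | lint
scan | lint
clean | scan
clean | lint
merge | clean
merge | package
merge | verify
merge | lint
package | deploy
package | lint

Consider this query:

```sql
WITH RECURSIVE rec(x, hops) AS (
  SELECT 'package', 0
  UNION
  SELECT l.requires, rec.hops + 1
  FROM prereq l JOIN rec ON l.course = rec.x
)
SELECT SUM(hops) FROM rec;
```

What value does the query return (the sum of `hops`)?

6

Base: (package, hops=0).
Iteration 1: edges from {package} -> (deploy, hops=1), (lint, hops=1).
Iteration 2: edges from {deploy,lint} -> (lint, hops=2), (verify, hops=2).
Iteration 3: no outgoing edges from {lint,verify}; recursion stops.
SUM(hops) = 0 + 1 + 1 + 2 + 2 = 6.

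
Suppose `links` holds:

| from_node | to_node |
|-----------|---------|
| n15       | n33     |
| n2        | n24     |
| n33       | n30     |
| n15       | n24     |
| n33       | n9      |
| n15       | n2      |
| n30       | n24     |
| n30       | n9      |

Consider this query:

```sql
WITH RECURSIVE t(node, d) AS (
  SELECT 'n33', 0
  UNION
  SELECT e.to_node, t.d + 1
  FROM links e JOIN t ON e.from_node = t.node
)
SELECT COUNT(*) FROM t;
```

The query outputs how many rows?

5

Base: (n33, d=0).
Iteration 1: edges from {n33} -> (n30, d=1), (n9, d=1).
Iteration 2: edges from {n30,n9} -> (n24, d=2), (n9, d=2).
Iteration 3: no outgoing edges from {n24,n9}; recursion stops.
Total rows emitted: 5.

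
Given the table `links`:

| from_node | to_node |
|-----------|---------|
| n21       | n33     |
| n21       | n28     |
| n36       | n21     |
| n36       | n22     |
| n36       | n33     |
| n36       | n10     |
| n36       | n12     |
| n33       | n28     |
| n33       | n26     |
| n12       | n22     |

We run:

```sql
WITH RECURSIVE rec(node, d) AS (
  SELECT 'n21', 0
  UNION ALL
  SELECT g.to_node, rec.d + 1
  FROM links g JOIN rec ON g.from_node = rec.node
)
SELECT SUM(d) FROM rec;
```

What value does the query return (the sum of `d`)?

6

Base: (n21, d=0).
Iteration 1: edges from {n21} -> (n28, d=1), (n33, d=1).
Iteration 2: edges from {n28,n33} -> (n26, d=2), (n28, d=2).
Iteration 3: no outgoing edges from {n26,n28}; recursion stops.
SUM(d) = 0 + 1 + 1 + 2 + 2 = 6.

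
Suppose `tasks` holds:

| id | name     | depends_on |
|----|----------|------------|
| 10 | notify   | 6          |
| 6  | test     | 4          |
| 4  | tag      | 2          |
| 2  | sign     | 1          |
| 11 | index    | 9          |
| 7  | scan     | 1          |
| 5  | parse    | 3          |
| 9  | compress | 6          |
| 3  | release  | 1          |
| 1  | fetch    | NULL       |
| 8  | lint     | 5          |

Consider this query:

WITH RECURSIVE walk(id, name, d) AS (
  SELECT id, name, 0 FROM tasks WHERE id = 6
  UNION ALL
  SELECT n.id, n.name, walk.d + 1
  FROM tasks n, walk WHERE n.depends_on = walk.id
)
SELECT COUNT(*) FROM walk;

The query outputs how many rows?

Base: id=6 (test) at d 0.
Iteration 1: rows with depends_on in {6} -> compress (id 9, d 1), notify (id 10, d 1).
Iteration 2: rows with depends_on in {9,10} -> index (id 11, d 2).
Iteration 3: no rows with depends_on in {11}; recursion stops.
Total rows emitted: 4.

4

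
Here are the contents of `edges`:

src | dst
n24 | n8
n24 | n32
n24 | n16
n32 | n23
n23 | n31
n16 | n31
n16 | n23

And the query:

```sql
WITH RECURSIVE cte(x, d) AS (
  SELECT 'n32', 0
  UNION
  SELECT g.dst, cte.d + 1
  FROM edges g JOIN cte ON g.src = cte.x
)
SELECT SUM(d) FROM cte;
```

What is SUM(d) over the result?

Base: (n32, d=0).
Iteration 1: edges from {n32} -> (n23, d=1).
Iteration 2: edges from {n23} -> (n31, d=2).
Iteration 3: no outgoing edges from {n31}; recursion stops.
SUM(d) = 0 + 1 + 2 = 3.

3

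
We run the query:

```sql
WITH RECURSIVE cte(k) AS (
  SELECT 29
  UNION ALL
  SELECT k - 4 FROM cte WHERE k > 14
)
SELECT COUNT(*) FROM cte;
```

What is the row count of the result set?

5

Base: k=29.
Iteration 1: 29 > 14 holds -> k = 29 - 4 = 25.
Iteration 2: 25 > 14 holds -> k = 25 - 4 = 21.
Iteration 3: 21 > 14 holds -> k = 21 - 4 = 17.
Iteration 4: 17 > 14 holds -> k = 17 - 4 = 13.
Iteration 5: 13 > 14 fails; recursion stops.
Total rows emitted: 5.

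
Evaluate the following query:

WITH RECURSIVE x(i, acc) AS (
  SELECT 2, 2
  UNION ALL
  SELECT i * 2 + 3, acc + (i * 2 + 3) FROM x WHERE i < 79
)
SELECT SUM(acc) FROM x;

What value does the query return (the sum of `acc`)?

537

Base: i=2, acc=2.
Iteration 1: 2 < 79 holds -> i = 2 * 2 + 3 = 7, acc = 2 + 7 = 9.
Iteration 2: 7 < 79 holds -> i = 7 * 2 + 3 = 17, acc = 9 + 17 = 26.
Iteration 3: 17 < 79 holds -> i = 17 * 2 + 3 = 37, acc = 26 + 37 = 63.
Iteration 4: 37 < 79 holds -> i = 37 * 2 + 3 = 77, acc = 63 + 77 = 140.
Iteration 5: 77 < 79 holds -> i = 77 * 2 + 3 = 157, acc = 140 + 157 = 297.
Iteration 6: 157 < 79 fails; recursion stops.
SUM(acc) = 2 + 9 + 26 + 63 + 140 + 297 = 537.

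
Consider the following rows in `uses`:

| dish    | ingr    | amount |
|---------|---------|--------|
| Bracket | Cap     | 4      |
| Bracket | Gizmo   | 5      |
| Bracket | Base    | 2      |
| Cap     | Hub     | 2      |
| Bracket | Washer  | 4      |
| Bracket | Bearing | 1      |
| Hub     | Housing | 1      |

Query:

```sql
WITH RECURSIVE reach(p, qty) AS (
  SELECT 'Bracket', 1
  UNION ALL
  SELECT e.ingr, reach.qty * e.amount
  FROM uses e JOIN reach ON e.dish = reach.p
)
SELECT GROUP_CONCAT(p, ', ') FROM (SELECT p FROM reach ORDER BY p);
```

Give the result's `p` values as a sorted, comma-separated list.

Base: (Bracket, qty=1).
Iteration 1: components of {Bracket} -> Base = 1*2 = 2, Bearing = 1*1 = 1, Cap = 1*4 = 4, Gizmo = 1*5 = 5, Washer = 1*4 = 4.
Iteration 2: components of {Base,Bearing,Cap,Gizmo,Washer} -> Hub = 4*2 = 8.
Iteration 3: components of {Hub} -> Housing = 8*1 = 8.
Iteration 4: no further components; recursion stops.

Base, Bearing, Bracket, Cap, Gizmo, Housing, Hub, Washer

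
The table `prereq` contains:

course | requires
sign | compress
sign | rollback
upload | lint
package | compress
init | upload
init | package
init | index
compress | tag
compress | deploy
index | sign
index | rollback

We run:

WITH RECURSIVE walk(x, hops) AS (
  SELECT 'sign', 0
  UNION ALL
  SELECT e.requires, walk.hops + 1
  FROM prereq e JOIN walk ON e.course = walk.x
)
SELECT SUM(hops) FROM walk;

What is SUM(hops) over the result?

6

Base: (sign, hops=0).
Iteration 1: edges from {sign} -> (compress, hops=1), (rollback, hops=1).
Iteration 2: edges from {compress,rollback} -> (deploy, hops=2), (tag, hops=2).
Iteration 3: no outgoing edges from {deploy,tag}; recursion stops.
SUM(hops) = 0 + 1 + 1 + 2 + 2 = 6.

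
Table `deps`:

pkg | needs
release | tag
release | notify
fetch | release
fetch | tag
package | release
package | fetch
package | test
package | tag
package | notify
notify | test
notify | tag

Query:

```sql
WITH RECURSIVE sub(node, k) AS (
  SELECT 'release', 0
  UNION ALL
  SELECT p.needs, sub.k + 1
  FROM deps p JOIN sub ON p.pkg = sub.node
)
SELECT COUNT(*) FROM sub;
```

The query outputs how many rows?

Base: (release, k=0).
Iteration 1: edges from {release} -> (notify, k=1), (tag, k=1).
Iteration 2: edges from {notify,tag} -> (tag, k=2), (test, k=2).
Iteration 3: no outgoing edges from {tag,test}; recursion stops.
Total rows emitted: 5.

5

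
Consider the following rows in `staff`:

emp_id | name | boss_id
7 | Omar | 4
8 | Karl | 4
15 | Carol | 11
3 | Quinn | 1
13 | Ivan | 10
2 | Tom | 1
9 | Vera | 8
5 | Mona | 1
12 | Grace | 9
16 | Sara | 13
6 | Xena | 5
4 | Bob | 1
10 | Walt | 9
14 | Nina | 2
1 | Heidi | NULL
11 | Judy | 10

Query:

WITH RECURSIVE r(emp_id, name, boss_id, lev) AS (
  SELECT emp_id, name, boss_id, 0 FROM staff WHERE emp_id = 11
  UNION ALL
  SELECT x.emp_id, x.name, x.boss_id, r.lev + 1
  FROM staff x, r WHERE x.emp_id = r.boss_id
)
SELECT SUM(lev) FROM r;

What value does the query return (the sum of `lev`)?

15

Base: emp_id=11 (Judy), boss_id=10, lev 0.
Iteration 1: join on emp_id=10 -> Walt (id 10, boss_id=9, lev 1).
Iteration 2: join on emp_id=9 -> Vera (id 9, boss_id=8, lev 2).
Iteration 3: join on emp_id=8 -> Karl (id 8, boss_id=4, lev 3).
Iteration 4: join on emp_id=4 -> Bob (id 4, boss_id=1, lev 4).
Iteration 5: join on emp_id=1 -> Heidi (id 1, boss_id=NULL, lev 5).
Iteration 6: boss_id is NULL; no match; recursion stops.
SUM(lev) = 0 + 1 + 2 + 3 + 4 + 5 = 15.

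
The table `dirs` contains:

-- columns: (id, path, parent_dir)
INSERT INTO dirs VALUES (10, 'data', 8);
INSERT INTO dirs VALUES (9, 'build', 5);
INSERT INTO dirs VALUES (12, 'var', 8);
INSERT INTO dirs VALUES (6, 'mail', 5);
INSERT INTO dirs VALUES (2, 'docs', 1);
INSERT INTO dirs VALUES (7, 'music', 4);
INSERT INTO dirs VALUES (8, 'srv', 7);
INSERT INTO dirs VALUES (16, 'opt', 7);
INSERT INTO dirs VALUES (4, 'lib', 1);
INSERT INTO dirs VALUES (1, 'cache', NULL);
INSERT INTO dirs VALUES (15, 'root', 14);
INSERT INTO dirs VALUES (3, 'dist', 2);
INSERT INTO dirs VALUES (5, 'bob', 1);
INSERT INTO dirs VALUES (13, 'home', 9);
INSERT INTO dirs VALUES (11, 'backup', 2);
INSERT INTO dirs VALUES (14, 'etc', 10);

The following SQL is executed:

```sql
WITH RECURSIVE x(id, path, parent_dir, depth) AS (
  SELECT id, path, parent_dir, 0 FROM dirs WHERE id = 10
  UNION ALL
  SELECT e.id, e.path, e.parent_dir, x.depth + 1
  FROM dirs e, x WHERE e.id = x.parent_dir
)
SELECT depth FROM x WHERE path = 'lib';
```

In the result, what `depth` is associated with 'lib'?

Base: id=10 (data), parent_dir=8, depth 0.
Iteration 1: join on id=8 -> srv (id 8, parent_dir=7, depth 1).
Iteration 2: join on id=7 -> music (id 7, parent_dir=4, depth 2).
Iteration 3: join on id=4 -> lib (id 4, parent_dir=1, depth 3).
Iteration 4: join on id=1 -> cache (id 1, parent_dir=NULL, depth 4).
Iteration 5: parent_dir is NULL; no match; recursion stops.

3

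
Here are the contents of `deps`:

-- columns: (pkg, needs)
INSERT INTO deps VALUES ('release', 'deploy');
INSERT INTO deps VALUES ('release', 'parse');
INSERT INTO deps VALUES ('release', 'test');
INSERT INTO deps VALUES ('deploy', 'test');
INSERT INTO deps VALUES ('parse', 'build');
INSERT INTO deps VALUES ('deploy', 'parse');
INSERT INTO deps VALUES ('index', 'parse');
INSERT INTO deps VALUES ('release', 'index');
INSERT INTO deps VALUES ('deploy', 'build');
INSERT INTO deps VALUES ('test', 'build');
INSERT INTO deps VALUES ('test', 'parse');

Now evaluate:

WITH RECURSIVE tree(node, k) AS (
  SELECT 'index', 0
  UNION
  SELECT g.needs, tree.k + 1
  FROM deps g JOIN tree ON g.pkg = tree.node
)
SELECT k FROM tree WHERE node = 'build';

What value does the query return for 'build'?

2

Base: (index, k=0).
Iteration 1: edges from {index} -> (parse, k=1).
Iteration 2: edges from {parse} -> (build, k=2).
Iteration 3: no outgoing edges from {build}; recursion stops.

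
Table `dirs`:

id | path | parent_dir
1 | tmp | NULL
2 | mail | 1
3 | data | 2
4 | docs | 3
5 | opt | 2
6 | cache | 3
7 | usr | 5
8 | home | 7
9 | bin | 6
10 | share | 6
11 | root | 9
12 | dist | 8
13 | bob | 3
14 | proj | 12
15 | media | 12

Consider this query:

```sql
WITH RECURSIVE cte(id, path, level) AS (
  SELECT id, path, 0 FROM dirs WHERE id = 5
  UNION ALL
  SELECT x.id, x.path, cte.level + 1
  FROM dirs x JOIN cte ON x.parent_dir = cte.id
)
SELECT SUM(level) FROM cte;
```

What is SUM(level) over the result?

Base: id=5 (opt) at level 0.
Iteration 1: rows with parent_dir in {5} -> usr (id 7, level 1).
Iteration 2: rows with parent_dir in {7} -> home (id 8, level 2).
Iteration 3: rows with parent_dir in {8} -> dist (id 12, level 3).
Iteration 4: rows with parent_dir in {12} -> proj (id 14, level 4), media (id 15, level 4).
Iteration 5: no rows with parent_dir in {14,15}; recursion stops.
SUM(level) = 0 + 1 + 2 + 3 + 4 + 4 = 14.

14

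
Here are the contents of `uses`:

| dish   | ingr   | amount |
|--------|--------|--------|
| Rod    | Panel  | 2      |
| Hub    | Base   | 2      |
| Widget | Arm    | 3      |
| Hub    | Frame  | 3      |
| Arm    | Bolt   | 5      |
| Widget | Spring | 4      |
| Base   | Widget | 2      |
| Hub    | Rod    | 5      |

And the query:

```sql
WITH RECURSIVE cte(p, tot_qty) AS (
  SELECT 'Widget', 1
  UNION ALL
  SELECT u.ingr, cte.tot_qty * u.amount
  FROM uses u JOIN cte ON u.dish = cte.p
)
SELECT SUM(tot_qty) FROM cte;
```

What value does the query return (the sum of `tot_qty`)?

Base: (Widget, tot_qty=1).
Iteration 1: components of {Widget} -> Arm = 1*3 = 3, Spring = 1*4 = 4.
Iteration 2: components of {Arm,Spring} -> Bolt = 3*5 = 15.
Iteration 3: no further components; recursion stops.
SUM(tot_qty) = 1 + 3 + 4 + 15 = 23.

23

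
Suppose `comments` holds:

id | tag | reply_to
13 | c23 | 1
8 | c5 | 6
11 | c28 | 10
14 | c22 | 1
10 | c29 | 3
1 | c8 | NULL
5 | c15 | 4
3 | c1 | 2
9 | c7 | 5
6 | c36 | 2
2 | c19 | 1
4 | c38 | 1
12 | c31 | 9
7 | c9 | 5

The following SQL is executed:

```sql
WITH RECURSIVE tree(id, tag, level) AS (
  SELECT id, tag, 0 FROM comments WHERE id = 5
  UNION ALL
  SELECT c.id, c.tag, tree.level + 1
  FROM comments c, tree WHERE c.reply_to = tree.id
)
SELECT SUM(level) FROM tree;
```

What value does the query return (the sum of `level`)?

Base: id=5 (c15) at level 0.
Iteration 1: rows with reply_to in {5} -> c9 (id 7, level 1), c7 (id 9, level 1).
Iteration 2: rows with reply_to in {7,9} -> c31 (id 12, level 2).
Iteration 3: no rows with reply_to in {12}; recursion stops.
SUM(level) = 0 + 1 + 1 + 2 = 4.

4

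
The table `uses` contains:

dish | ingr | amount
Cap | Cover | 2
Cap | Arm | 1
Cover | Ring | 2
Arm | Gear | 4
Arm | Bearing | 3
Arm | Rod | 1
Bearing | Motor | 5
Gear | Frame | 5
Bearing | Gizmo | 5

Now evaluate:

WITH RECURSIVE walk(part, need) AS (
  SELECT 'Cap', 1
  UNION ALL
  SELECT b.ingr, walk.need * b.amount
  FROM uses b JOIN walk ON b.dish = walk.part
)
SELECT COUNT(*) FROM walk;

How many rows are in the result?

Base: (Cap, need=1).
Iteration 1: components of {Cap} -> Arm = 1*1 = 1, Cover = 1*2 = 2.
Iteration 2: components of {Arm,Cover} -> Bearing = 1*3 = 3, Gear = 1*4 = 4, Ring = 2*2 = 4, Rod = 1*1 = 1.
Iteration 3: components of {Bearing,Gear,Ring,Rod} -> Frame = 4*5 = 20, Gizmo = 3*5 = 15, Motor = 3*5 = 15.
Iteration 4: no further components; recursion stops.
Total rows emitted: 10.

10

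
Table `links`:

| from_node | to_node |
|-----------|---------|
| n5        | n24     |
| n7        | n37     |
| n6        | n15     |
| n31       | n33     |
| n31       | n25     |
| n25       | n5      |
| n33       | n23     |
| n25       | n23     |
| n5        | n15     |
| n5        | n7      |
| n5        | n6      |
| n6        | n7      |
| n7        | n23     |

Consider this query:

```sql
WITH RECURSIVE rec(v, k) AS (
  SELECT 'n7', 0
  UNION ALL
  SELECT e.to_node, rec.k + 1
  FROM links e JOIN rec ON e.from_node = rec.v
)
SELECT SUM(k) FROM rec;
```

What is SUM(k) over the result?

Base: (n7, k=0).
Iteration 1: edges from {n7} -> (n23, k=1), (n37, k=1).
Iteration 2: no outgoing edges from {n23,n37}; recursion stops.
SUM(k) = 0 + 1 + 1 = 2.

2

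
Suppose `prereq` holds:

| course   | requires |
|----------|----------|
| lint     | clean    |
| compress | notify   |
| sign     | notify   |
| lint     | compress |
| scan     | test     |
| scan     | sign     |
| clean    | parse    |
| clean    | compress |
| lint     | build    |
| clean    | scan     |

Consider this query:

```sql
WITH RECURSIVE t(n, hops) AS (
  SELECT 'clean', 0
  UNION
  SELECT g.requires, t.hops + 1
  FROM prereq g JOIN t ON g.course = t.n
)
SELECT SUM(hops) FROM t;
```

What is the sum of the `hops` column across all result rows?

12

Base: (clean, hops=0).
Iteration 1: edges from {clean} -> (compress, hops=1), (parse, hops=1), (scan, hops=1).
Iteration 2: edges from {compress,parse,scan} -> (notify, hops=2), (sign, hops=2), (test, hops=2).
Iteration 3: edges from {notify,sign,test} -> (notify, hops=3).
Iteration 4: no outgoing edges from {notify}; recursion stops.
SUM(hops) = 0 + 1 + 1 + 1 + 2 + 2 + 2 + 3 = 12.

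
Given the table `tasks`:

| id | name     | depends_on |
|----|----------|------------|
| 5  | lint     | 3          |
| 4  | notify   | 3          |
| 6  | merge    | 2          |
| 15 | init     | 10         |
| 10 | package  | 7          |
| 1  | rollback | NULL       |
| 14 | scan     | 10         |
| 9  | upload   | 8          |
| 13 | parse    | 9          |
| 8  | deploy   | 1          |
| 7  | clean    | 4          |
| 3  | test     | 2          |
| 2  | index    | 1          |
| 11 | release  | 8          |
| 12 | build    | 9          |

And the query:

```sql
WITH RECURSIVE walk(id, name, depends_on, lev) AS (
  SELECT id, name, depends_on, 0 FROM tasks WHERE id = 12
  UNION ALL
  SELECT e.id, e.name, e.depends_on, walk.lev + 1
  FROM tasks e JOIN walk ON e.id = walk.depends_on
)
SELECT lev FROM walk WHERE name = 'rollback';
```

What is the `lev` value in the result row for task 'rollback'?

3

Base: id=12 (build), depends_on=9, lev 0.
Iteration 1: join on id=9 -> upload (id 9, depends_on=8, lev 1).
Iteration 2: join on id=8 -> deploy (id 8, depends_on=1, lev 2).
Iteration 3: join on id=1 -> rollback (id 1, depends_on=NULL, lev 3).
Iteration 4: depends_on is NULL; no match; recursion stops.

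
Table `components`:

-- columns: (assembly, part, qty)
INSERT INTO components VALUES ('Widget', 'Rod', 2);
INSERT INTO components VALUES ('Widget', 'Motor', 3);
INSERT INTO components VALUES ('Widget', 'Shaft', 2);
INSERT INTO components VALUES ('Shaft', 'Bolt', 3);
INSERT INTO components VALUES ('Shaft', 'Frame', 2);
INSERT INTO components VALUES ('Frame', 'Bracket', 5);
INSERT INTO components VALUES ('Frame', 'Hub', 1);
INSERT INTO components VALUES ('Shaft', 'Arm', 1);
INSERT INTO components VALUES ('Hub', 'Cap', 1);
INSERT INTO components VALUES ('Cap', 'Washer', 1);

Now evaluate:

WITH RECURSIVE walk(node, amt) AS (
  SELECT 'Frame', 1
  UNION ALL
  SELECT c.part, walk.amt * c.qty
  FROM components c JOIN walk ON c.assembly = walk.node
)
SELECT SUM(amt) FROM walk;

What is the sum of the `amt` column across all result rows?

9

Base: (Frame, amt=1).
Iteration 1: components of {Frame} -> Bracket = 1*5 = 5, Hub = 1*1 = 1.
Iteration 2: components of {Bracket,Hub} -> Cap = 1*1 = 1.
Iteration 3: components of {Cap} -> Washer = 1*1 = 1.
Iteration 4: no further components; recursion stops.
SUM(amt) = 1 + 5 + 1 + 1 + 1 = 9.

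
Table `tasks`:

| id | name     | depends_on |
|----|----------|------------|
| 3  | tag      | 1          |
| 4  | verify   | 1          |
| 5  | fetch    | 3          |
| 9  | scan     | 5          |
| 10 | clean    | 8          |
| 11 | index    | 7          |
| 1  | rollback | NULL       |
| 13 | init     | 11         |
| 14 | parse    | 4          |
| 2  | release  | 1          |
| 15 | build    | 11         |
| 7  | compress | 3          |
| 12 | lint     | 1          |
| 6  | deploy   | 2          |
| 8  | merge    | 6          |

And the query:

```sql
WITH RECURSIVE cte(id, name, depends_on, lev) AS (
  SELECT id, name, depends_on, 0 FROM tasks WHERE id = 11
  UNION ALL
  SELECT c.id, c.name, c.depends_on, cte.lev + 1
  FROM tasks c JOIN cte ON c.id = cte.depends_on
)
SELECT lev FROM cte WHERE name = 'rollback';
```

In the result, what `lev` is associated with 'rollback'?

3

Base: id=11 (index), depends_on=7, lev 0.
Iteration 1: join on id=7 -> compress (id 7, depends_on=3, lev 1).
Iteration 2: join on id=3 -> tag (id 3, depends_on=1, lev 2).
Iteration 3: join on id=1 -> rollback (id 1, depends_on=NULL, lev 3).
Iteration 4: depends_on is NULL; no match; recursion stops.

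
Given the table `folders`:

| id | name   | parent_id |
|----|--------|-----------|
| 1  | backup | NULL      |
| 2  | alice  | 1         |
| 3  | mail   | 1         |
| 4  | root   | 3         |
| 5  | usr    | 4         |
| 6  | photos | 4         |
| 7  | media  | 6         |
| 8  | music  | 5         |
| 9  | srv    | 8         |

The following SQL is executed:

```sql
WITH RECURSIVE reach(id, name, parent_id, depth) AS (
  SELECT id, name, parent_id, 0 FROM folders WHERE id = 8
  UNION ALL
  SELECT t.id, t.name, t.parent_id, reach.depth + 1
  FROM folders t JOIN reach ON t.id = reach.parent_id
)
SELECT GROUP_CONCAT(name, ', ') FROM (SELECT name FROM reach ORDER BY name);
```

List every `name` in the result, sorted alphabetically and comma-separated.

backup, mail, music, root, usr

Base: id=8 (music), parent_id=5, depth 0.
Iteration 1: join on id=5 -> usr (id 5, parent_id=4, depth 1).
Iteration 2: join on id=4 -> root (id 4, parent_id=3, depth 2).
Iteration 3: join on id=3 -> mail (id 3, parent_id=1, depth 3).
Iteration 4: join on id=1 -> backup (id 1, parent_id=NULL, depth 4).
Iteration 5: parent_id is NULL; no match; recursion stops.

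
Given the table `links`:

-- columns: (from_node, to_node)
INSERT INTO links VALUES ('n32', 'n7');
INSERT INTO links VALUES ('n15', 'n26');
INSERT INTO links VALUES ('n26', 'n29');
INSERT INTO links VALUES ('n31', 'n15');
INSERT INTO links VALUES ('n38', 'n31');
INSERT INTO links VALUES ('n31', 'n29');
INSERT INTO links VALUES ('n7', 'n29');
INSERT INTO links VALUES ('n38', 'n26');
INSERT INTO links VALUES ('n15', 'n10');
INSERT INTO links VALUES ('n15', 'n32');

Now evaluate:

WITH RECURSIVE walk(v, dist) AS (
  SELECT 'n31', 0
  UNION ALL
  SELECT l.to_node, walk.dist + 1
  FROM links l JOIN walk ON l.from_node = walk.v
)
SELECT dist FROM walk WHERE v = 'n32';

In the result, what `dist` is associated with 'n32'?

Base: (n31, dist=0).
Iteration 1: edges from {n31} -> (n15, dist=1), (n29, dist=1).
Iteration 2: edges from {n15,n29} -> (n10, dist=2), (n26, dist=2), (n32, dist=2).
Iteration 3: edges from {n10,n26,n32} -> (n29, dist=3), (n7, dist=3).
Iteration 4: edges from {n29,n7} -> (n29, dist=4).
Iteration 5: no outgoing edges from {n29}; recursion stops.

2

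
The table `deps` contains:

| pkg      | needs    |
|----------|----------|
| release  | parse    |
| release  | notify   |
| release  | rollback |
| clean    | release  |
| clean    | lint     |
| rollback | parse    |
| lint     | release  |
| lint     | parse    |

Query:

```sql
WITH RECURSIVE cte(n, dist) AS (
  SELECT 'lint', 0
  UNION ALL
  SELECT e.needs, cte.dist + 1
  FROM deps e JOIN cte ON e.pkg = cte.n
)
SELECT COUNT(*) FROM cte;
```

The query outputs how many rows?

Base: (lint, dist=0).
Iteration 1: edges from {lint} -> (parse, dist=1), (release, dist=1).
Iteration 2: edges from {parse,release} -> (notify, dist=2), (parse, dist=2), (rollback, dist=2).
Iteration 3: edges from {notify,parse,rollback} -> (parse, dist=3).
Iteration 4: no outgoing edges from {parse}; recursion stops.
Total rows emitted: 7.

7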